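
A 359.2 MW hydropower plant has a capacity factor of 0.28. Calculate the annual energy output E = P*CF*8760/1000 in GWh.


E = 359.2 * 0.28 * 8760 / 1000 = 881.0458 GWh


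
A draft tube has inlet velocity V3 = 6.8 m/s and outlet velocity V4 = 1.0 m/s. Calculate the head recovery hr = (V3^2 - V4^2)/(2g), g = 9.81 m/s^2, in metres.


hr = (6.8^2 - 1.0^2) / (2*9.81) = 2.3058 m


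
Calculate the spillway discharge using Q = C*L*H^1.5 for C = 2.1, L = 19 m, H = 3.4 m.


Q = 2.1 * 19 * 3.4^1.5 = 250.1447 m^3/s


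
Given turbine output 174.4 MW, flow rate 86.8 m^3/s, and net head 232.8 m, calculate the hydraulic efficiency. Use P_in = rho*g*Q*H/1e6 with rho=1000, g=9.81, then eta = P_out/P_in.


P_in = 1000 * 9.81 * 86.8 * 232.8 / 1e6 = 198.2311 MW
eta = 174.4 / 198.2311 = 0.8798


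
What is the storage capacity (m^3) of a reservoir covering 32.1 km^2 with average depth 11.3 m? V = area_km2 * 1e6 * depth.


V = 32.1 * 1e6 * 11.3 = 3.6273e+08 m^3


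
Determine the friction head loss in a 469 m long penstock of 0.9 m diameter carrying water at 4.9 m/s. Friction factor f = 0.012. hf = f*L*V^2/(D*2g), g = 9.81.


hf = 0.012 * 469 * 4.9^2 / (0.9 * 2 * 9.81) = 7.6525 m


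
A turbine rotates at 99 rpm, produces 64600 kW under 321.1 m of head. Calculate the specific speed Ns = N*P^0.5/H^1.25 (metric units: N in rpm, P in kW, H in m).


Ns = 99 * 64600^0.5 / 321.1^1.25 = 18.5119


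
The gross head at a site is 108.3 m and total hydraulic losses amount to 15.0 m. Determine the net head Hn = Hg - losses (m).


Hn = 108.3 - 15.0 = 93.3000 m


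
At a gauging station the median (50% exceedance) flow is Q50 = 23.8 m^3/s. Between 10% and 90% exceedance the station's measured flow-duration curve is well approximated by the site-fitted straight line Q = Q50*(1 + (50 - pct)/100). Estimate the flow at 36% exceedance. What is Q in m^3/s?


Q = 23.8 * (1 + (50 - 36)/100) = 27.1320 m^3/s


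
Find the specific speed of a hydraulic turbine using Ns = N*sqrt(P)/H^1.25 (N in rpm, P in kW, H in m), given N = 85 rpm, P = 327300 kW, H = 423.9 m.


Ns = 85 * 327300^0.5 / 423.9^1.25 = 25.2821


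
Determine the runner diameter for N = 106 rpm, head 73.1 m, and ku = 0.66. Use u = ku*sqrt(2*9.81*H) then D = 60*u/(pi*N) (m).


u = 0.66 * sqrt(2*9.81*73.1) = 24.9949 m/s
D = 60 * 24.9949 / (pi * 106) = 4.5035 m


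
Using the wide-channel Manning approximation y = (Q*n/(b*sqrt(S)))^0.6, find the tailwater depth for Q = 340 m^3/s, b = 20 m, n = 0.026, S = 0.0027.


y = (340 * 0.026 / (20 * 0.0027^0.5))^0.6 = 3.6128 m


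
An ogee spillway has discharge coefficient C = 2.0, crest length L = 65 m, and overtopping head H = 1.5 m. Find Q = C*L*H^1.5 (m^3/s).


Q = 2.0 * 65 * 1.5^1.5 = 238.8252 m^3/s


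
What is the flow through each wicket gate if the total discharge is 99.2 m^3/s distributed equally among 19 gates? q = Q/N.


q = 99.2 / 19 = 5.2211 m^3/s


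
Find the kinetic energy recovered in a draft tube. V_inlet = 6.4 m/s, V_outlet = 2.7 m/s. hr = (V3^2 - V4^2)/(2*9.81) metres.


hr = (6.4^2 - 2.7^2) / (2*9.81) = 1.7161 m


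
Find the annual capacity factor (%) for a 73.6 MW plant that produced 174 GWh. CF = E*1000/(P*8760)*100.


CF = 174 * 1000 / (73.6 * 8760) * 100 = 26.9878 %


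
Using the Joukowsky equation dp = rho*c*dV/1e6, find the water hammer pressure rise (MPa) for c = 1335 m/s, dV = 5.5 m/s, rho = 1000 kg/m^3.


dp = 1000 * 1335 * 5.5 / 1e6 = 7.3425 MPa


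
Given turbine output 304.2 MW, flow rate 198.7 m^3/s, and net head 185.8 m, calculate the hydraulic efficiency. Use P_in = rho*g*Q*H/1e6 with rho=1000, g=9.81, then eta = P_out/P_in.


P_in = 1000 * 9.81 * 198.7 * 185.8 / 1e6 = 362.1701 MW
eta = 304.2 / 362.1701 = 0.8399


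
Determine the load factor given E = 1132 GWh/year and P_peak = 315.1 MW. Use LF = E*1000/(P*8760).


LF = 1132 * 1000 / (315.1 * 8760) = 0.4101


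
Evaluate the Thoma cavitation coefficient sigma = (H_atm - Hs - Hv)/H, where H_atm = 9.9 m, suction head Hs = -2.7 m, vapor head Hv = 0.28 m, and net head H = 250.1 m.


sigma = (9.9 - (-2.7) - 0.28) / 250.1 = 0.0493


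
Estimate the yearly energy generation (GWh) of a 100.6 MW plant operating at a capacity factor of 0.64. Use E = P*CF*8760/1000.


E = 100.6 * 0.64 * 8760 / 1000 = 564.0038 GWh


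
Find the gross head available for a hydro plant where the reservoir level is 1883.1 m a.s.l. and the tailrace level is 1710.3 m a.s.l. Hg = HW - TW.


Hg = 1883.1 - 1710.3 = 172.8000 m


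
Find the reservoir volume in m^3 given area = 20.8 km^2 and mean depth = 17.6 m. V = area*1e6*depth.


V = 20.8 * 1e6 * 17.6 = 3.6608e+08 m^3


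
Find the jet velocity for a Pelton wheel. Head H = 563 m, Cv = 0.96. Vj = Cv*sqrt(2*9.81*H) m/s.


Vj = 0.96 * sqrt(2*9.81*563) = 100.8962 m/s


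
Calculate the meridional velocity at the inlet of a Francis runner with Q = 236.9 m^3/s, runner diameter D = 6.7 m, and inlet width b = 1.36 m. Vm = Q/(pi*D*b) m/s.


Vm = 236.9 / (pi * 6.7 * 1.36) = 8.2756 m/s


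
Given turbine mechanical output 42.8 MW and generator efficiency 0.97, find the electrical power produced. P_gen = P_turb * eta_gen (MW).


P_gen = 42.8 * 0.97 = 41.5160 MW


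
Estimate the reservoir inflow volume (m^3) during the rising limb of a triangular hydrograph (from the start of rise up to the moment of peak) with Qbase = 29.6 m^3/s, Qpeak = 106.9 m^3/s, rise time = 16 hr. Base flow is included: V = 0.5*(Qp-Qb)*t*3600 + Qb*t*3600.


V = 0.5*(106.9 - 29.6)*16*3600 + 29.6*16*3600 = 3.9312e+06 m^3


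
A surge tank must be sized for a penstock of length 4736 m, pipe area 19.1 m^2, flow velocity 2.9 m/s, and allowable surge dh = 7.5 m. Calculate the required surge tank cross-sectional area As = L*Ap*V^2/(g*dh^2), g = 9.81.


As = 4736 * 19.1 * 2.9^2 / (9.81 * 7.5^2) = 1378.6357 m^2


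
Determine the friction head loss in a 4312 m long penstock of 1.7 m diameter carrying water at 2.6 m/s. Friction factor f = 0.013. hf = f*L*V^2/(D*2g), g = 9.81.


hf = 0.013 * 4312 * 2.6^2 / (1.7 * 2 * 9.81) = 11.3611 m


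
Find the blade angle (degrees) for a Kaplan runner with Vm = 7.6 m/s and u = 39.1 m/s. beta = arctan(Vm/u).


beta = arctan(7.6 / 39.1) = 10.9996 degrees


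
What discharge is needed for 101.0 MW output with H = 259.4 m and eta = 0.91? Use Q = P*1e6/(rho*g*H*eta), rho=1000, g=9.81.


Q = 101.0 * 1e6 / (1000 * 9.81 * 259.4 * 0.91) = 43.6155 m^3/s


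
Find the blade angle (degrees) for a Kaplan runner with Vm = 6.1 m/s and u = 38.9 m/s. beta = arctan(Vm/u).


beta = arctan(6.1 / 38.9) = 8.9121 degrees


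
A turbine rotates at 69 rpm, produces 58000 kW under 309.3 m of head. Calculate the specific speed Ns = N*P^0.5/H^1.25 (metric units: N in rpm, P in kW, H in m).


Ns = 69 * 58000^0.5 / 309.3^1.25 = 12.8112


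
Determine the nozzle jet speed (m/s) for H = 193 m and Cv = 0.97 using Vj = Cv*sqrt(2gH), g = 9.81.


Vj = 0.97 * sqrt(2*9.81*193) = 59.6898 m/s


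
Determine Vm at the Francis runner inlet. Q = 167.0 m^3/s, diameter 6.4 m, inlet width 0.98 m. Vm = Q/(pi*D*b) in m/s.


Vm = 167.0 / (pi * 6.4 * 0.98) = 8.4754 m/s


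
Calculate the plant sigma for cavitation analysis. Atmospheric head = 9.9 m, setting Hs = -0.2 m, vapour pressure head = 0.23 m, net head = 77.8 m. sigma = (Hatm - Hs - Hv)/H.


sigma = (9.9 - (-0.2) - 0.23) / 77.8 = 0.1269


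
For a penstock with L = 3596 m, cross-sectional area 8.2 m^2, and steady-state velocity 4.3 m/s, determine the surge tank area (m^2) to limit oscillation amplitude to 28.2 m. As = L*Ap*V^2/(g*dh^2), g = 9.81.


As = 3596 * 8.2 * 4.3^2 / (9.81 * 28.2^2) = 69.8881 m^2


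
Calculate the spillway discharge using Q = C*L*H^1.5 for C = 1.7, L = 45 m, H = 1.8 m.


Q = 1.7 * 45 * 1.8^1.5 = 184.7439 m^3/s


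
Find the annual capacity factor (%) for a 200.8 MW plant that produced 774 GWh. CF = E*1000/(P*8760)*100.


CF = 774 * 1000 / (200.8 * 8760) * 100 = 44.0021 %


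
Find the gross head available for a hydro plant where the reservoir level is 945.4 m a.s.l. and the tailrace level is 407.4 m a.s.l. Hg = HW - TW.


Hg = 945.4 - 407.4 = 538.0000 m


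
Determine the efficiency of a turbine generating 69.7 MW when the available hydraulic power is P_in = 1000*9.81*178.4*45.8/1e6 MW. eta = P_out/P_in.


P_in = 1000 * 9.81 * 178.4 * 45.8 / 1e6 = 80.1548 MW
eta = 69.7 / 80.1548 = 0.8696


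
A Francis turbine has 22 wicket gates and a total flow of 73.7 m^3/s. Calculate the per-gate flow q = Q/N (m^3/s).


q = 73.7 / 22 = 3.3500 m^3/s


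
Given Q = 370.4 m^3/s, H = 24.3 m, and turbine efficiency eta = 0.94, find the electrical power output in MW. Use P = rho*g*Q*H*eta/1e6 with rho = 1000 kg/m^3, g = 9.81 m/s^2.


P = 1000 * 9.81 * 370.4 * 24.3 * 0.94 / 1e6 = 82.9992 MW


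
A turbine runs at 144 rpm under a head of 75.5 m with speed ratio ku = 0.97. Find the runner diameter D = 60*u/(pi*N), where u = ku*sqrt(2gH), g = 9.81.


u = 0.97 * sqrt(2*9.81*75.5) = 37.3332 m/s
D = 60 * 37.3332 / (pi * 144) = 4.9515 m


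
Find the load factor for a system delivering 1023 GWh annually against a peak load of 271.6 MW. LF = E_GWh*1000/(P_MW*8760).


LF = 1023 * 1000 / (271.6 * 8760) = 0.4300


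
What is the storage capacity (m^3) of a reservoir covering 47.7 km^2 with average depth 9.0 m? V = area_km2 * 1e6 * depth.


V = 47.7 * 1e6 * 9.0 = 4.2930e+08 m^3


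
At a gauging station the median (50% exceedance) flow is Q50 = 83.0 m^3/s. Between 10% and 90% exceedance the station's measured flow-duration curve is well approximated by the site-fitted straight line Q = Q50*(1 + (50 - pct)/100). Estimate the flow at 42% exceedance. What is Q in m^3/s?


Q = 83.0 * (1 + (50 - 42)/100) = 89.6400 m^3/s


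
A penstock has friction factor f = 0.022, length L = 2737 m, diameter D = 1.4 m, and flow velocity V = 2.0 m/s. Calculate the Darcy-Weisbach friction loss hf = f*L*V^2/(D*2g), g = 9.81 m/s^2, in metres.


hf = 0.022 * 2737 * 2.0^2 / (1.4 * 2 * 9.81) = 8.7686 m


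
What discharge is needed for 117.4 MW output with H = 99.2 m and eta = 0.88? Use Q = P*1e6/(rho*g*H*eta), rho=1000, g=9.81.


Q = 117.4 * 1e6 / (1000 * 9.81 * 99.2 * 0.88) = 137.0897 m^3/s


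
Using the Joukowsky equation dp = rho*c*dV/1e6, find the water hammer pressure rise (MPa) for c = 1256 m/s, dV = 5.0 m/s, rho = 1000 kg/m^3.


dp = 1000 * 1256 * 5.0 / 1e6 = 6.2800 MPa


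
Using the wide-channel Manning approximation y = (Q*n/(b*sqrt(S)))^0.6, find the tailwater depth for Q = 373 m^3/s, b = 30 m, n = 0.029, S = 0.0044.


y = (373 * 0.029 / (30 * 0.0044^0.5))^0.6 = 2.7616 m


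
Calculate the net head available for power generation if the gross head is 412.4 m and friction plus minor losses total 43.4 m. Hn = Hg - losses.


Hn = 412.4 - 43.4 = 369.0000 m


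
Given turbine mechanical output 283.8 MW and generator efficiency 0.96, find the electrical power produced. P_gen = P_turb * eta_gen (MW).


P_gen = 283.8 * 0.96 = 272.4480 MW


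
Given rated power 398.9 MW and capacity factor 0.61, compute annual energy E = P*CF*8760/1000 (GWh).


E = 398.9 * 0.61 * 8760 / 1000 = 2131.5620 GWh


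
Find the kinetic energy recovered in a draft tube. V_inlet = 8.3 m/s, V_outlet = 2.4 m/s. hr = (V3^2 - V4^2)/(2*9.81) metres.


hr = (8.3^2 - 2.4^2) / (2*9.81) = 3.2176 m


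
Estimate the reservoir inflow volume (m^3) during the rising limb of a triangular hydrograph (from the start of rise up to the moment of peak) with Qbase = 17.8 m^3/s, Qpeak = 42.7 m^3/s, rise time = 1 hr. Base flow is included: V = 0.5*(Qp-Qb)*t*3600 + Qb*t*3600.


V = 0.5*(42.7 - 17.8)*1*3600 + 17.8*1*3600 = 108900.0000 m^3


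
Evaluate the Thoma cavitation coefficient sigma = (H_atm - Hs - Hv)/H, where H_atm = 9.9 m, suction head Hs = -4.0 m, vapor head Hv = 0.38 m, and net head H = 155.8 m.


sigma = (9.9 - (-4.0) - 0.38) / 155.8 = 0.0868


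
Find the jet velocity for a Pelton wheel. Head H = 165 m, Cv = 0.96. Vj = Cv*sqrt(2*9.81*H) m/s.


Vj = 0.96 * sqrt(2*9.81*165) = 54.6214 m/s


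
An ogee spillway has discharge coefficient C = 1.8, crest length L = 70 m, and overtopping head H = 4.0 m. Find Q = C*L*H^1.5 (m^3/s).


Q = 1.8 * 70 * 4.0^1.5 = 1008.0000 m^3/s


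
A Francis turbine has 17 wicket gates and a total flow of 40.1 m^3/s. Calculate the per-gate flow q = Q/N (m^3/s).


q = 40.1 / 17 = 2.3588 m^3/s


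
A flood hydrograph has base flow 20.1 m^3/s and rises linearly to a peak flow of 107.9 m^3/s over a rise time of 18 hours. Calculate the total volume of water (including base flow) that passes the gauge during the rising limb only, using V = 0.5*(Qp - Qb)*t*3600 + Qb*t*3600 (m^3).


V = 0.5*(107.9 - 20.1)*18*3600 + 20.1*18*3600 = 4.1472e+06 m^3


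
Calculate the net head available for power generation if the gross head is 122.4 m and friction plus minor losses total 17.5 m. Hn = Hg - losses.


Hn = 122.4 - 17.5 = 104.9000 m


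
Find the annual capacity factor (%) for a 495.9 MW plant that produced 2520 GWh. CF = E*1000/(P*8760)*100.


CF = 2520 * 1000 / (495.9 * 8760) * 100 = 58.0099 %


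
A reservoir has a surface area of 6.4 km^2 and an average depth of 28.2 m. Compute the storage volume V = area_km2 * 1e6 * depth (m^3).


V = 6.4 * 1e6 * 28.2 = 1.8048e+08 m^3


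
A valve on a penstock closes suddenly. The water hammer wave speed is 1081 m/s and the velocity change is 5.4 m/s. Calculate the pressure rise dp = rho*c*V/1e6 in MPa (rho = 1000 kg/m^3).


dp = 1000 * 1081 * 5.4 / 1e6 = 5.8374 MPa


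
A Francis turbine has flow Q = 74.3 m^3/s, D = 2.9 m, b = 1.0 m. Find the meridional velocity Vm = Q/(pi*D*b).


Vm = 74.3 / (pi * 2.9 * 1.0) = 8.1553 m/s


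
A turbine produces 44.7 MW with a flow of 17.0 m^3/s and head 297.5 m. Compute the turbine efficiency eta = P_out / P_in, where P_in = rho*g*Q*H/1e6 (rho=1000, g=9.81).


P_in = 1000 * 9.81 * 17.0 * 297.5 / 1e6 = 49.6141 MW
eta = 44.7 / 49.6141 = 0.9010


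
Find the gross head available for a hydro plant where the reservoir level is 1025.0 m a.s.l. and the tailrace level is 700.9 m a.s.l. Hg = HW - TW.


Hg = 1025.0 - 700.9 = 324.1000 m


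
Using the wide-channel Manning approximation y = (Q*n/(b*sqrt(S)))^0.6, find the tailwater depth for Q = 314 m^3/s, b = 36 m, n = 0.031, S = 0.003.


y = (314 * 0.031 / (36 * 0.003^0.5))^0.6 = 2.6065 m


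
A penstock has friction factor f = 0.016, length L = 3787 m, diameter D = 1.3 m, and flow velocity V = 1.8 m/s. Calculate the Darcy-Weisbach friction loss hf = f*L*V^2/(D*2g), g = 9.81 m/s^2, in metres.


hf = 0.016 * 3787 * 1.8^2 / (1.3 * 2 * 9.81) = 7.6969 m


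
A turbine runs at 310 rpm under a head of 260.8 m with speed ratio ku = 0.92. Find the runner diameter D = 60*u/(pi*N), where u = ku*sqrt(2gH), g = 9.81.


u = 0.92 * sqrt(2*9.81*260.8) = 65.8099 m/s
D = 60 * 65.8099 / (pi * 310) = 4.0544 m


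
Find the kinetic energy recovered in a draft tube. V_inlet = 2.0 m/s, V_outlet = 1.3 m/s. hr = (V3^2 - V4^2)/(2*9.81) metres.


hr = (2.0^2 - 1.3^2) / (2*9.81) = 0.1177 m


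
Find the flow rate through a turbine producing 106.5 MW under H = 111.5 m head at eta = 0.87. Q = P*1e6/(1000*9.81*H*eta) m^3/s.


Q = 106.5 * 1e6 / (1000 * 9.81 * 111.5 * 0.87) = 111.9145 m^3/s


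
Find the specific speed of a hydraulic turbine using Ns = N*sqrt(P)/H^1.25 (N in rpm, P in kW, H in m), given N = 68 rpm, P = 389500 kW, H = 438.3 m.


Ns = 68 * 389500^0.5 / 438.3^1.25 = 21.1616


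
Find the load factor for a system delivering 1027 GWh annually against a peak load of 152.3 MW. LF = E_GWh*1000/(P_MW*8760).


LF = 1027 * 1000 / (152.3 * 8760) = 0.7698


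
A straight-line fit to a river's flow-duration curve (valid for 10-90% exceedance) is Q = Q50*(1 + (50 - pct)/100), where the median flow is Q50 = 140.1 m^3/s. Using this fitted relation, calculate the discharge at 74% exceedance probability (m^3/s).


Q = 140.1 * (1 + (50 - 74)/100) = 106.4760 m^3/s


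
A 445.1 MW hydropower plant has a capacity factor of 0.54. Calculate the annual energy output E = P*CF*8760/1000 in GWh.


E = 445.1 * 0.54 * 8760 / 1000 = 2105.5010 GWh


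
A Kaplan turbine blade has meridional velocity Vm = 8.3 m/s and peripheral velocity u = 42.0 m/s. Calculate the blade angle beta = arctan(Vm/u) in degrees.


beta = arctan(8.3 / 42.0) = 11.1787 degrees


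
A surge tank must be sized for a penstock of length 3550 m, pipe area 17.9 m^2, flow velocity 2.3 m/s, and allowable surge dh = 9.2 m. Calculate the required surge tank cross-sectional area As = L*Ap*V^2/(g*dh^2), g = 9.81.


As = 3550 * 17.9 * 2.3^2 / (9.81 * 9.2^2) = 404.8484 m^2


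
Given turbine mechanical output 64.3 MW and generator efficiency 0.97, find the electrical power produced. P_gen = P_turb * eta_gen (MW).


P_gen = 64.3 * 0.97 = 62.3710 MW


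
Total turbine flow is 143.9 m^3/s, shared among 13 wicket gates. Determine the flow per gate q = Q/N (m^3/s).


q = 143.9 / 13 = 11.0692 m^3/s


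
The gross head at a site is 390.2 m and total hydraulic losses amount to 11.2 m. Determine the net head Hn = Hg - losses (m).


Hn = 390.2 - 11.2 = 379.0000 m


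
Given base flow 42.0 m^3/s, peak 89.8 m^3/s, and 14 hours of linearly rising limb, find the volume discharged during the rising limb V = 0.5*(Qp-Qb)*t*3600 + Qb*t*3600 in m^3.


V = 0.5*(89.8 - 42.0)*14*3600 + 42.0*14*3600 = 3.3214e+06 m^3


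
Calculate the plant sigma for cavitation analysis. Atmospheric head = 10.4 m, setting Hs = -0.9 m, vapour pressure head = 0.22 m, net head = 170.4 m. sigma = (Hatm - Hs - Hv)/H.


sigma = (10.4 - (-0.9) - 0.22) / 170.4 = 0.0650


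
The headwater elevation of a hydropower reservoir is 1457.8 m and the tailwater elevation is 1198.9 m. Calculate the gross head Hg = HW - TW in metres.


Hg = 1457.8 - 1198.9 = 258.9000 m


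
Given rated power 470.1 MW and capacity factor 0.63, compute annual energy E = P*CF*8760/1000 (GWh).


E = 470.1 * 0.63 * 8760 / 1000 = 2594.3879 GWh


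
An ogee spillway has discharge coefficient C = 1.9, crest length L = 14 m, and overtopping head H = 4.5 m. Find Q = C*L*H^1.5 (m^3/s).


Q = 1.9 * 14 * 4.5^1.5 = 253.9220 m^3/s


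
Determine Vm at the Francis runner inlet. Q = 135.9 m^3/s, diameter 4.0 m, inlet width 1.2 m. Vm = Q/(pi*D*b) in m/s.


Vm = 135.9 / (pi * 4.0 * 1.2) = 9.0121 m/s


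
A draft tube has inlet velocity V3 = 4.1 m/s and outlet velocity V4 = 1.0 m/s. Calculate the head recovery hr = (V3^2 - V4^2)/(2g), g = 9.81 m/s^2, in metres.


hr = (4.1^2 - 1.0^2) / (2*9.81) = 0.8058 m


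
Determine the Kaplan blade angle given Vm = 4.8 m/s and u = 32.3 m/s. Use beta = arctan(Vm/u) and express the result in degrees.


beta = arctan(4.8 / 32.3) = 8.4527 degrees


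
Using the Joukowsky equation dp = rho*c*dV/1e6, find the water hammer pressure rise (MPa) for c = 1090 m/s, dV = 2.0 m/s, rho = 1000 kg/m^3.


dp = 1000 * 1090 * 2.0 / 1e6 = 2.1800 MPa


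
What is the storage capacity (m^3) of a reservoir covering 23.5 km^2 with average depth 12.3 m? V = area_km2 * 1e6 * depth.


V = 23.5 * 1e6 * 12.3 = 2.8905e+08 m^3


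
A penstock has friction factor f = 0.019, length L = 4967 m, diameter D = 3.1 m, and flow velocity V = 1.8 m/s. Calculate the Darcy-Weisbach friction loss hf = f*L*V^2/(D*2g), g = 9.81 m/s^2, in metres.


hf = 0.019 * 4967 * 1.8^2 / (3.1 * 2 * 9.81) = 5.0273 m


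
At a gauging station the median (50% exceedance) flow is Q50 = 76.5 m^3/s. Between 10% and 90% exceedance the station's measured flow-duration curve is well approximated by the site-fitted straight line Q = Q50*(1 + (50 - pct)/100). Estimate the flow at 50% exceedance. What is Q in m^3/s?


Q = 76.5 * (1 + (50 - 50)/100) = 76.5000 m^3/s


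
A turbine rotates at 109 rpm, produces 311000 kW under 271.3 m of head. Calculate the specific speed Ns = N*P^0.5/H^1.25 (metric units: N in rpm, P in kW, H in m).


Ns = 109 * 311000^0.5 / 271.3^1.25 = 55.2070


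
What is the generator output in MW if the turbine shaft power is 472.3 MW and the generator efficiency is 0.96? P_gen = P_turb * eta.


P_gen = 472.3 * 0.96 = 453.4080 MW


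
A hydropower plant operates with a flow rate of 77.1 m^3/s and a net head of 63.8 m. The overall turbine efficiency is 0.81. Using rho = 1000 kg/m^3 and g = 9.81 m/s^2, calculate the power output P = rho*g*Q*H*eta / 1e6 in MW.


P = 1000 * 9.81 * 77.1 * 63.8 * 0.81 / 1e6 = 39.0867 MW


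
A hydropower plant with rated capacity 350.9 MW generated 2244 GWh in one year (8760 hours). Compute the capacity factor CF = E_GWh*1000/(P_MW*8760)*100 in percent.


CF = 2244 * 1000 / (350.9 * 8760) * 100 = 73.0021 %


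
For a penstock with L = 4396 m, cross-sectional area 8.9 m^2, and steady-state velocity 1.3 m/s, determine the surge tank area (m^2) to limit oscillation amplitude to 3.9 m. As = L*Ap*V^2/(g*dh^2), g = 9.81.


As = 4396 * 8.9 * 1.3^2 / (9.81 * 3.9^2) = 443.1351 m^2


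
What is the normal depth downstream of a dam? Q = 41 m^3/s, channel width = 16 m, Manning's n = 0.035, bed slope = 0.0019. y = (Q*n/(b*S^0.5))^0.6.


y = (41 * 0.035 / (16 * 0.0019^0.5))^0.6 = 1.5417 m


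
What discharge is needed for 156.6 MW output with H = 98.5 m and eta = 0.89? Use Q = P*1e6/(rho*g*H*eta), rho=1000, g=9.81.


Q = 156.6 * 1e6 / (1000 * 9.81 * 98.5 * 0.89) = 182.0944 m^3/s


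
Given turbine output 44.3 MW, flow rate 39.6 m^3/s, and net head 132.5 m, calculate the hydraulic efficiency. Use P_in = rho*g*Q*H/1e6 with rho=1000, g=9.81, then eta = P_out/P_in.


P_in = 1000 * 9.81 * 39.6 * 132.5 / 1e6 = 51.4731 MW
eta = 44.3 / 51.4731 = 0.8606


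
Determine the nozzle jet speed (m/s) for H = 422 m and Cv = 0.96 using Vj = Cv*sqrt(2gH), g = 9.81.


Vj = 0.96 * sqrt(2*9.81*422) = 87.3528 m/s


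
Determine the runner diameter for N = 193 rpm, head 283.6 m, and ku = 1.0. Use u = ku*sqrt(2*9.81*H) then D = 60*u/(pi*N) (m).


u = 1.0 * sqrt(2*9.81*283.6) = 74.5938 m/s
D = 60 * 74.5938 / (pi * 193) = 7.3815 m


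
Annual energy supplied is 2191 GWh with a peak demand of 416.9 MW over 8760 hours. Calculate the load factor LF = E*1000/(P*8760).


LF = 2191 * 1000 / (416.9 * 8760) = 0.5999


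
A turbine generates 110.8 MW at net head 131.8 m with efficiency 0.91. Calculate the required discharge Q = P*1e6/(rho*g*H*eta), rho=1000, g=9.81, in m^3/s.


Q = 110.8 * 1e6 / (1000 * 9.81 * 131.8 * 0.91) = 94.1703 m^3/s


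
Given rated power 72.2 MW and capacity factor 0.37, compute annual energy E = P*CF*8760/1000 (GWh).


E = 72.2 * 0.37 * 8760 / 1000 = 234.0146 GWh


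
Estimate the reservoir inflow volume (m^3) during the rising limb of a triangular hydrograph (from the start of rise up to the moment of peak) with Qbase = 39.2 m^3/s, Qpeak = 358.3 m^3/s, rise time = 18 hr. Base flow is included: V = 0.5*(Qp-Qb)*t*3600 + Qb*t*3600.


V = 0.5*(358.3 - 39.2)*18*3600 + 39.2*18*3600 = 1.2879e+07 m^3


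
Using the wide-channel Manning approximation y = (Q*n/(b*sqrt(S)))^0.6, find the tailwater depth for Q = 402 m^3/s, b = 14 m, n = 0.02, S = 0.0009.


y = (402 * 0.02 / (14 * 0.0009^0.5))^0.6 = 5.8777 m


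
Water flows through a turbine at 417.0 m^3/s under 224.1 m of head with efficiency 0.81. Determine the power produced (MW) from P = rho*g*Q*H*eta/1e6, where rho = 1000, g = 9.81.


P = 1000 * 9.81 * 417.0 * 224.1 * 0.81 / 1e6 = 742.5607 MW


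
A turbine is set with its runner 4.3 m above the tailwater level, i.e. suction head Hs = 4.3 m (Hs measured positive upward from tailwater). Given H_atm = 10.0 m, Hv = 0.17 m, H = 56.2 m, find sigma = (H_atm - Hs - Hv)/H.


sigma = (10.0 - 4.3 - 0.17) / 56.2 = 0.0984


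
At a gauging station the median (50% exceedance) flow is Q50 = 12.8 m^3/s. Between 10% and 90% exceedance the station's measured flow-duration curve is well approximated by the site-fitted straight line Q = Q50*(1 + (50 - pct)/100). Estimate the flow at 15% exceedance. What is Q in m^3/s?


Q = 12.8 * (1 + (50 - 15)/100) = 17.2800 m^3/s


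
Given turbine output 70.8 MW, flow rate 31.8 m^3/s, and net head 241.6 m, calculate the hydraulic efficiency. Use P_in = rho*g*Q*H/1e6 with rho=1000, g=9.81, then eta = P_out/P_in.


P_in = 1000 * 9.81 * 31.8 * 241.6 / 1e6 = 75.3691 MW
eta = 70.8 / 75.3691 = 0.9394


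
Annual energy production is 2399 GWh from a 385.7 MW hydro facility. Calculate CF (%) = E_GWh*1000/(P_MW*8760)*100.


CF = 2399 * 1000 / (385.7 * 8760) * 100 = 71.0030 %


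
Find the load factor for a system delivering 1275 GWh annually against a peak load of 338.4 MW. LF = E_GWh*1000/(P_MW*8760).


LF = 1275 * 1000 / (338.4 * 8760) = 0.4301


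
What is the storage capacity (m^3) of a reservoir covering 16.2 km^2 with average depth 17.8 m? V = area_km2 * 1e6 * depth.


V = 16.2 * 1e6 * 17.8 = 2.8836e+08 m^3


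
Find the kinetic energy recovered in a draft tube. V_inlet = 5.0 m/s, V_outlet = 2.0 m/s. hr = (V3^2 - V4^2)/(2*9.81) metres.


hr = (5.0^2 - 2.0^2) / (2*9.81) = 1.0703 m


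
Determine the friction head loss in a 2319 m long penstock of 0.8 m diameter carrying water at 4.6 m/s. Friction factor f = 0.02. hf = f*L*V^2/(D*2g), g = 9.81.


hf = 0.02 * 2319 * 4.6^2 / (0.8 * 2 * 9.81) = 62.5255 m


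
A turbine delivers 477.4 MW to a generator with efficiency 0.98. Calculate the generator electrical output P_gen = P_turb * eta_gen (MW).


P_gen = 477.4 * 0.98 = 467.8520 MW


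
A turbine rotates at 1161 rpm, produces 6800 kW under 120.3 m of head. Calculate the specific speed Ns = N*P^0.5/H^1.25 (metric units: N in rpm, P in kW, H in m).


Ns = 1161 * 6800^0.5 / 120.3^1.25 = 240.3005


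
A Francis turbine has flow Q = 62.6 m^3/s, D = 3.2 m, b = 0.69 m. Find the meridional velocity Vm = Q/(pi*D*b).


Vm = 62.6 / (pi * 3.2 * 0.69) = 9.0245 m/s


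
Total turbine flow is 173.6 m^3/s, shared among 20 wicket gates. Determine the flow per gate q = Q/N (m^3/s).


q = 173.6 / 20 = 8.6800 m^3/s


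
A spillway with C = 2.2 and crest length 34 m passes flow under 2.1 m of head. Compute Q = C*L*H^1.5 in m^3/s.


Q = 2.2 * 34 * 2.1^1.5 = 227.6305 m^3/s


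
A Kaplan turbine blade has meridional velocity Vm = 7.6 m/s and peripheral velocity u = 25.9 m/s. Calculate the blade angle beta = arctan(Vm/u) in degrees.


beta = arctan(7.6 / 25.9) = 16.3536 degrees


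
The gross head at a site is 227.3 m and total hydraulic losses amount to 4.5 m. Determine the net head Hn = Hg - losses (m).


Hn = 227.3 - 4.5 = 222.8000 m


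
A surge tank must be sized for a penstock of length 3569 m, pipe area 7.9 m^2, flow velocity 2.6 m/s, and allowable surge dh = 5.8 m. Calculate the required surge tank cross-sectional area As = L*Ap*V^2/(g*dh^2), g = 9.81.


As = 3569 * 7.9 * 2.6^2 / (9.81 * 5.8^2) = 577.5577 m^2


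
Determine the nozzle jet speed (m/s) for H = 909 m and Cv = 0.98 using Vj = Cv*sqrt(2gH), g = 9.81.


Vj = 0.98 * sqrt(2*9.81*909) = 130.8752 m/s


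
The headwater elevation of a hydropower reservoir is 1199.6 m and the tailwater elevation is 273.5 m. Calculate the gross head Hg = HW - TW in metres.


Hg = 1199.6 - 273.5 = 926.1000 m


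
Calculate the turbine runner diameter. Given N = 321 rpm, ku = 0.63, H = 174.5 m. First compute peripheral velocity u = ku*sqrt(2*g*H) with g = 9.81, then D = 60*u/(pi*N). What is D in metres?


u = 0.63 * sqrt(2*9.81*174.5) = 36.8628 m/s
D = 60 * 36.8628 / (pi * 321) = 2.1932 m


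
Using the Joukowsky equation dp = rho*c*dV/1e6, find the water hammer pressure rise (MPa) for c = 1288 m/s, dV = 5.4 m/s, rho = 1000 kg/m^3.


dp = 1000 * 1288 * 5.4 / 1e6 = 6.9552 MPa


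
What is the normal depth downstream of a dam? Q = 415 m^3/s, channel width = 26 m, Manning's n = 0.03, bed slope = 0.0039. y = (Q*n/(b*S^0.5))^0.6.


y = (415 * 0.03 / (26 * 0.0039^0.5))^0.6 = 3.3947 m


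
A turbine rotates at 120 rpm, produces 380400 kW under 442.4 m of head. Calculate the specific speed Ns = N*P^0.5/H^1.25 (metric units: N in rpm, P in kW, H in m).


Ns = 120 * 380400^0.5 / 442.4^1.25 = 36.4781


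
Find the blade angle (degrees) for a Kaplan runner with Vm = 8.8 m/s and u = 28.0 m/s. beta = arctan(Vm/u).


beta = arctan(8.8 / 28.0) = 17.4472 degrees


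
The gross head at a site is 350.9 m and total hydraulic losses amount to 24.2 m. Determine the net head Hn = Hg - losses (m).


Hn = 350.9 - 24.2 = 326.7000 m


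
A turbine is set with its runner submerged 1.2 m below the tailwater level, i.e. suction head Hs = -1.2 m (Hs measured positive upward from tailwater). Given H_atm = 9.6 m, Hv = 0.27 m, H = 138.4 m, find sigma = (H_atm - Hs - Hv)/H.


sigma = (9.6 - (-1.2) - 0.27) / 138.4 = 0.0761


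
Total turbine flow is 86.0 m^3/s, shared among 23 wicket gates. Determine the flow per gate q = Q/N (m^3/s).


q = 86.0 / 23 = 3.7391 m^3/s


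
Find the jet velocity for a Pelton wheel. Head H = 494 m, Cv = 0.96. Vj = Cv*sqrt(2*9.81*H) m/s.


Vj = 0.96 * sqrt(2*9.81*494) = 94.5114 m/s


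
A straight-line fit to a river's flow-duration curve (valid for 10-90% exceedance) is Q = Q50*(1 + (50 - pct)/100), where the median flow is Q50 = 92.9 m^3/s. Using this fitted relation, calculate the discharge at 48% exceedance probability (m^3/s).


Q = 92.9 * (1 + (50 - 48)/100) = 94.7580 m^3/s


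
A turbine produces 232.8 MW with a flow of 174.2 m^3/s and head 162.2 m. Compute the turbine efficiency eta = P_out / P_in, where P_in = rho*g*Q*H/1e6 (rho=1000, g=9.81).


P_in = 1000 * 9.81 * 174.2 * 162.2 / 1e6 = 277.1839 MW
eta = 232.8 / 277.1839 = 0.8399


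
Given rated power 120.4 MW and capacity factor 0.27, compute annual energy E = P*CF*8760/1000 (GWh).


E = 120.4 * 0.27 * 8760 / 1000 = 284.7701 GWh


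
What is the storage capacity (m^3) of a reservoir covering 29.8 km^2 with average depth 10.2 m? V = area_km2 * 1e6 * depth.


V = 29.8 * 1e6 * 10.2 = 3.0396e+08 m^3


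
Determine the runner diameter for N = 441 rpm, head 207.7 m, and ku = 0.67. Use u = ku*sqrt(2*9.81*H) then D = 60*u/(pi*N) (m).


u = 0.67 * sqrt(2*9.81*207.7) = 42.7703 m/s
D = 60 * 42.7703 / (pi * 441) = 1.8523 m


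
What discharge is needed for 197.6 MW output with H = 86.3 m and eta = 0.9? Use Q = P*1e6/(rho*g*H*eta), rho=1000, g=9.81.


Q = 197.6 * 1e6 / (1000 * 9.81 * 86.3 * 0.9) = 259.3371 m^3/s


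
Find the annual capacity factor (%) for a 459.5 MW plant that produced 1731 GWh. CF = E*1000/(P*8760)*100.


CF = 1731 * 1000 / (459.5 * 8760) * 100 = 43.0039 %


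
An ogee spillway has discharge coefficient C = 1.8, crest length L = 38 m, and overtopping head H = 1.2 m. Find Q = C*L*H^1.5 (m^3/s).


Q = 1.8 * 38 * 1.2^1.5 = 89.9141 m^3/s


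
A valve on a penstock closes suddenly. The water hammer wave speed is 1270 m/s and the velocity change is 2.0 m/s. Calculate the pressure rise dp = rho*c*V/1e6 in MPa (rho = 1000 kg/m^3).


dp = 1000 * 1270 * 2.0 / 1e6 = 2.5400 MPa


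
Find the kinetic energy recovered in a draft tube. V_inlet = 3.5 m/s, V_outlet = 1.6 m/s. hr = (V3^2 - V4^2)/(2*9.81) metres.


hr = (3.5^2 - 1.6^2) / (2*9.81) = 0.4939 m


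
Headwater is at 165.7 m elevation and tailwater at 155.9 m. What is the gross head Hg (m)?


Hg = 165.7 - 155.9 = 9.8000 m


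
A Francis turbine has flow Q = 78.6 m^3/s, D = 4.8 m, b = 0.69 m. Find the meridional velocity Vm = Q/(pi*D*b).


Vm = 78.6 / (pi * 4.8 * 0.69) = 7.5541 m/s


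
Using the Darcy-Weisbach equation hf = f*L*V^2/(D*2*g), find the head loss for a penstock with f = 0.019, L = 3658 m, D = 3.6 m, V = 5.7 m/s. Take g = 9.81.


hf = 0.019 * 3658 * 5.7^2 / (3.6 * 2 * 9.81) = 31.9702 m


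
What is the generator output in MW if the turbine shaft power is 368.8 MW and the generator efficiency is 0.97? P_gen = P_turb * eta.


P_gen = 368.8 * 0.97 = 357.7360 MW


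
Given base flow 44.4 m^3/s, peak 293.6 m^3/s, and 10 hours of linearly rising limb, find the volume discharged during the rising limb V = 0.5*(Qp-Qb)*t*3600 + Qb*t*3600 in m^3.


V = 0.5*(293.6 - 44.4)*10*3600 + 44.4*10*3600 = 6.0840e+06 m^3


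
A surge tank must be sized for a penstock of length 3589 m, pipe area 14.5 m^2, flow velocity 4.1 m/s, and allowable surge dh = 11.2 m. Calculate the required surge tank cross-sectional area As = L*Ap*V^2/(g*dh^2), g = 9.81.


As = 3589 * 14.5 * 4.1^2 / (9.81 * 11.2^2) = 710.8928 m^2


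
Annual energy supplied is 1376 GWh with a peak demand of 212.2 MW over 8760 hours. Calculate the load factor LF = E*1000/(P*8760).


LF = 1376 * 1000 / (212.2 * 8760) = 0.7402


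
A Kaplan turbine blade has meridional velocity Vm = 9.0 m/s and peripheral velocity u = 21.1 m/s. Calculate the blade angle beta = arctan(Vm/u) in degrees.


beta = arctan(9.0 / 21.1) = 23.1002 degrees


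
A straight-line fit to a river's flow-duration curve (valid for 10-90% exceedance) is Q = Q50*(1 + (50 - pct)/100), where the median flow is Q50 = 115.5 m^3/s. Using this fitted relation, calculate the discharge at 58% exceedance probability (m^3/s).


Q = 115.5 * (1 + (50 - 58)/100) = 106.2600 m^3/s


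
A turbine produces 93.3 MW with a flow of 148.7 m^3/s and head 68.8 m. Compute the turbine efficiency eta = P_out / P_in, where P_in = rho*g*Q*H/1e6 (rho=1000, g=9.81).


P_in = 1000 * 9.81 * 148.7 * 68.8 / 1e6 = 100.3618 MW
eta = 93.3 / 100.3618 = 0.9296


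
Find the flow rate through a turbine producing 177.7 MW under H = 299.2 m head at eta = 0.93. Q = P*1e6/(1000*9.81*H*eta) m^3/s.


Q = 177.7 * 1e6 / (1000 * 9.81 * 299.2 * 0.93) = 65.0989 m^3/s


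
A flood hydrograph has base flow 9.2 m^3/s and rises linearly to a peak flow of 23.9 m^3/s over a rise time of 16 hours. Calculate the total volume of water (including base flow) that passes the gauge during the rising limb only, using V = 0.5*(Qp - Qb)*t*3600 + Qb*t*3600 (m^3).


V = 0.5*(23.9 - 9.2)*16*3600 + 9.2*16*3600 = 953280.0000 m^3


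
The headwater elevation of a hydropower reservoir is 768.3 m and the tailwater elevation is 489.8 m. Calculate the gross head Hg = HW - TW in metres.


Hg = 768.3 - 489.8 = 278.5000 m


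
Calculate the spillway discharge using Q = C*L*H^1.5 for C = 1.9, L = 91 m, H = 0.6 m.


Q = 1.9 * 91 * 0.6^1.5 = 80.3567 m^3/s


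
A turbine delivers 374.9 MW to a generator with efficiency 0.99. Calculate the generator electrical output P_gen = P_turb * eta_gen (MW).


P_gen = 374.9 * 0.99 = 371.1510 MW


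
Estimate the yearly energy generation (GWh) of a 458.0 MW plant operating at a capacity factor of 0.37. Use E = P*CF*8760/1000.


E = 458.0 * 0.37 * 8760 / 1000 = 1484.4696 GWh


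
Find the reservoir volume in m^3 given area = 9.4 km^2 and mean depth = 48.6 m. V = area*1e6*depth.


V = 9.4 * 1e6 * 48.6 = 4.5684e+08 m^3


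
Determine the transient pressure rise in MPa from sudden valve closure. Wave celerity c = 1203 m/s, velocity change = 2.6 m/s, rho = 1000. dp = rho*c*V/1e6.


dp = 1000 * 1203 * 2.6 / 1e6 = 3.1278 MPa


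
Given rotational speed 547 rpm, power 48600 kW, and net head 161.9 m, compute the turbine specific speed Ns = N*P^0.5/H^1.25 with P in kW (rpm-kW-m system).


Ns = 547 * 48600^0.5 / 161.9^1.25 = 208.8079


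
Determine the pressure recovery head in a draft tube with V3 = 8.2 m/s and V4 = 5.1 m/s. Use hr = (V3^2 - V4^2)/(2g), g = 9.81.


hr = (8.2^2 - 5.1^2) / (2*9.81) = 2.1014 m


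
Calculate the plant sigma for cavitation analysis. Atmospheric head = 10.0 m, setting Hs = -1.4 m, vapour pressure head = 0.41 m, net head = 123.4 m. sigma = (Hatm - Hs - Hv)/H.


sigma = (10.0 - (-1.4) - 0.41) / 123.4 = 0.0891


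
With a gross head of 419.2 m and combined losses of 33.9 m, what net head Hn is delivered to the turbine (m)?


Hn = 419.2 - 33.9 = 385.3000 m


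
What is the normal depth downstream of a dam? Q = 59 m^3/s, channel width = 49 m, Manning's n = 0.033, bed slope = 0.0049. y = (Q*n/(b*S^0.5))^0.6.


y = (59 * 0.033 / (49 * 0.0049^0.5))^0.6 = 0.7119 m


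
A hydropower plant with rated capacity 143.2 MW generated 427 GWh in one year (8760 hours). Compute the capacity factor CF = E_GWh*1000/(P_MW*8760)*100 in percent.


CF = 427 * 1000 / (143.2 * 8760) * 100 = 34.0393 %


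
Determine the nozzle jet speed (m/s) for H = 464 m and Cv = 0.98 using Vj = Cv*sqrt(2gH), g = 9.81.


Vj = 0.98 * sqrt(2*9.81*464) = 93.5049 m/s


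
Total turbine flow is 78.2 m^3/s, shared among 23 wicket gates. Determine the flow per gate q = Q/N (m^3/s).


q = 78.2 / 23 = 3.4000 m^3/s


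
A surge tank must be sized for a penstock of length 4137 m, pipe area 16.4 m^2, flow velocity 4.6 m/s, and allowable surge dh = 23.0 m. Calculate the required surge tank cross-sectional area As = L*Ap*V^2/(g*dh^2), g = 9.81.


As = 4137 * 16.4 * 4.6^2 / (9.81 * 23.0^2) = 276.6434 m^2


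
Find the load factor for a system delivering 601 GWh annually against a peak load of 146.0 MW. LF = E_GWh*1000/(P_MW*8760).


LF = 601 * 1000 / (146.0 * 8760) = 0.4699


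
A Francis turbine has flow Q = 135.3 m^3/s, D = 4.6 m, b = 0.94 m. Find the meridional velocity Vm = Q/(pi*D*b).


Vm = 135.3 / (pi * 4.6 * 0.94) = 9.9601 m/s


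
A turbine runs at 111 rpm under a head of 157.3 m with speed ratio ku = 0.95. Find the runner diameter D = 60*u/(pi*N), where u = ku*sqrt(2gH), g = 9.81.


u = 0.95 * sqrt(2*9.81*157.3) = 52.7761 m/s
D = 60 * 52.7761 / (pi * 111) = 9.0806 m


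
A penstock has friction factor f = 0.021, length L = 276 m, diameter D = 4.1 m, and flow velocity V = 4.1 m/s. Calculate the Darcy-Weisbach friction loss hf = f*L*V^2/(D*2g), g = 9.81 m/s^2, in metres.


hf = 0.021 * 276 * 4.1^2 / (4.1 * 2 * 9.81) = 1.2112 m


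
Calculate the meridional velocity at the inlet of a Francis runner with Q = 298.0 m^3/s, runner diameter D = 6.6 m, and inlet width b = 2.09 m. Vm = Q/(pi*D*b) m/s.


Vm = 298.0 / (pi * 6.6 * 2.09) = 6.8766 m/s


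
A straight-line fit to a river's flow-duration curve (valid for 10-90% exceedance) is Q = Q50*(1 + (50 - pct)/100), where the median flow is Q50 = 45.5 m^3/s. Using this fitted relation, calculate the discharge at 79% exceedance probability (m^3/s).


Q = 45.5 * (1 + (50 - 79)/100) = 32.3050 m^3/s


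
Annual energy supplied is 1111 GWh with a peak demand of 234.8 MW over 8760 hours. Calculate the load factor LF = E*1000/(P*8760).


LF = 1111 * 1000 / (234.8 * 8760) = 0.5401


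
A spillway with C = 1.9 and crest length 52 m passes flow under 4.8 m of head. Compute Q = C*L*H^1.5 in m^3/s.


Q = 1.9 * 52 * 4.8^1.5 = 1039.0078 m^3/s


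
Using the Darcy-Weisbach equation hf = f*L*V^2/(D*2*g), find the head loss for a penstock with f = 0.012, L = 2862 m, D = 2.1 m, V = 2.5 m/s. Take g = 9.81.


hf = 0.012 * 2862 * 2.5^2 / (2.1 * 2 * 9.81) = 5.2097 m


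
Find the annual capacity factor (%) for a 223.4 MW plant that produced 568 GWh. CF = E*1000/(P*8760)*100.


CF = 568 * 1000 / (223.4 * 8760) * 100 = 29.0243 %


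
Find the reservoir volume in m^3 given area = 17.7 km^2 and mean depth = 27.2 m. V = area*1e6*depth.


V = 17.7 * 1e6 * 27.2 = 4.8144e+08 m^3


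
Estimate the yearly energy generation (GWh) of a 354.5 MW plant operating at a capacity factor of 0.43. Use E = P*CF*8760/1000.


E = 354.5 * 0.43 * 8760 / 1000 = 1335.3306 GWh


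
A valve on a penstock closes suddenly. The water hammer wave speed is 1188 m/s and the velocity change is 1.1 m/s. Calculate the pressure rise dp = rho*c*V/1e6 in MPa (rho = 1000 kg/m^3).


dp = 1000 * 1188 * 1.1 / 1e6 = 1.3068 MPa
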